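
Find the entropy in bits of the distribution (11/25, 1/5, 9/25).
1.5161 bits

Shannon entropy is H(X) = -Σ p(x) log p(x).

For P = (11/25, 1/5, 9/25):
H = -11/25 × log_2(11/25) -1/5 × log_2(1/5) -9/25 × log_2(9/25)
H = 1.5161 bits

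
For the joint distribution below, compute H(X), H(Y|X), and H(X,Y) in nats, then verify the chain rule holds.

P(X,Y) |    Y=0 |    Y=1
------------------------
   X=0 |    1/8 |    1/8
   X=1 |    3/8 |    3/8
H(X,Y) = 1.2555, H(X) = 0.5623, H(Y|X) = 0.6931 (all in nats)

Chain rule: H(X,Y) = H(X) + H(Y|X)

Left side — joint entropy directly:
H(X,Y) = -Σ p(x,y) log p(x,y) = 1.2555 nats

Right side — compute H(Y|X) from the conditional distributions:
P(X) = (1/4, 3/4), so H(X) = 0.5623 nats
H(Y|X) = Σ_x P(X=x) · H(Y|X=x):
  P(Y|X=0) = (1/2, 1/2), H(Y|X=0) = 0.6931, weight P(X=0) = 1/4
  P(Y|X=1) = (1/2, 1/2), H(Y|X=1) = 0.6931, weight P(X=1) = 3/4
H(Y|X) = 0.6931 nats

H(X) + H(Y|X) = 0.5623 + 0.6931 = 1.2555 nats

Both sides equal 1.2555 nats. ✓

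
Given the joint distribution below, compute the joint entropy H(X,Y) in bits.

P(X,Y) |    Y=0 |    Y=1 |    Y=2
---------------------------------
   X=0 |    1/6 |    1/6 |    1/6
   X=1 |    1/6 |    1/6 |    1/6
2.5850 bits

Joint entropy is H(X,Y) = -Σ_{x,y} p(x,y) log p(x,y).

Summing over all non-zero entries:
H(X,Y) = -[1/6·log_2(1/6) + 1/6·log_2(1/6) + 1/6·log_2(1/6) + 1/6·log_2(1/6) + 1/6·log_2(1/6) + 1/6·log_2(1/6)]
H(X,Y) = 2.5850 bits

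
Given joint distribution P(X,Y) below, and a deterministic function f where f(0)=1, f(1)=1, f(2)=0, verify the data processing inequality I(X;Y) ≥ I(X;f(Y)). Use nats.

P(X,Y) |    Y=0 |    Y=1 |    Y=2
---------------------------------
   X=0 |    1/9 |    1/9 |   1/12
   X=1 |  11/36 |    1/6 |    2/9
I(X;Y) = 0.0079, I(X;f(Y)) = 0.0011, inequality holds: 0.0079 ≥ 0.0011

Data Processing Inequality: For any Markov chain X → Y → Z, we have I(X;Y) ≥ I(X;Z).

Here Z = f(Y) is a deterministic function of Y, forming X → Y → Z.

Original I(X;Y) = 0.0079 nats

After applying f:
P(X,Z) where Z=f(Y):
- P(X,Z=0) = P(X,Y=2)
- P(X,Z=1) = P(X,Y=0) + P(X,Y=1)

I(X;Z) = I(X;f(Y)) = 0.0011 nats

Verification: 0.0079 ≥ 0.0011 ✓

Information cannot be created by processing; the function f can only lose information about X.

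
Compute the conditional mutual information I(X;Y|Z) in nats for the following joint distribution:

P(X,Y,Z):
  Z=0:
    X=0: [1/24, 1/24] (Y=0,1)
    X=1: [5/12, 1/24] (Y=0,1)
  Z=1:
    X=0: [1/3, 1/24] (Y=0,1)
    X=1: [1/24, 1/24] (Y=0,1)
0.0639 nats

Conditional mutual information: I(X;Y|Z) = H(X|Z) + H(Y|Z) - H(X,Y|Z)

H(Z) = 0.6897
H(X,Z) = 1.1395 → H(X|Z) = 0.4499
H(Y,Z) = 1.1395 → H(Y|Z) = 0.4499
H(X,Y,Z) = 1.5255 → H(X,Y|Z) = 0.8358

I(X;Y|Z) = 0.4499 + 0.4499 - 0.8358 = 0.0639 nats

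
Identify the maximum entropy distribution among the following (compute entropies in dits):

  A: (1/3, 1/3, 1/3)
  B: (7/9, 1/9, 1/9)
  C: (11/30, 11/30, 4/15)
A

For a discrete distribution over n outcomes, entropy is maximized by the uniform distribution.

Computing entropies:
H(A) = 0.4771 dits
H(B) = 0.2969 dits
H(C) = 0.4726 dits

The uniform distribution (where all probabilities equal 1/3) achieves the maximum entropy of log_10(3) = 0.4771 dits.

Distribution A has the highest entropy.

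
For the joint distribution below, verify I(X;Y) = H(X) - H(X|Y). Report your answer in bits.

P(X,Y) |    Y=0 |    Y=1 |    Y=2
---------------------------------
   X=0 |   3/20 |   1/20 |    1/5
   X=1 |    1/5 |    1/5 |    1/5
I(X;Y) = 0.0456 bits

Mutual information has multiple equivalent forms:
- I(X;Y) = H(X) - H(X|Y)
- I(X;Y) = H(Y) - H(Y|X)
- I(X;Y) = H(X) + H(Y) - H(X,Y)

Computing all quantities:
H(X) = 0.9710, H(Y) = 1.5589, H(X,Y) = 2.4842
H(X|Y) = 0.9253, H(Y|X) = 1.5132

Verification:
H(X) - H(X|Y) = 0.9710 - 0.9253 = 0.0456
H(Y) - H(Y|X) = 1.5589 - 1.5132 = 0.0456
H(X) + H(Y) - H(X,Y) = 0.9710 + 1.5589 - 2.4842 = 0.0456

All forms give I(X;Y) = 0.0456 bits. ✓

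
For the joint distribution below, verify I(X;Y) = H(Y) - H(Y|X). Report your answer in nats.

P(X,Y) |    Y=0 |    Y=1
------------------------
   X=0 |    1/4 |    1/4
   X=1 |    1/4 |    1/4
I(X;Y) = 0.0000 nats

Mutual information has multiple equivalent forms:
- I(X;Y) = H(X) - H(X|Y)
- I(X;Y) = H(Y) - H(Y|X)
- I(X;Y) = H(X) + H(Y) - H(X,Y)

Computing all quantities:
H(X) = 0.6931, H(Y) = 0.6931, H(X,Y) = 1.3863
H(X|Y) = 0.6931, H(Y|X) = 0.6931

Verification:
H(X) - H(X|Y) = 0.6931 - 0.6931 = 0.0000
H(Y) - H(Y|X) = 0.6931 - 0.6931 = 0.0000
H(X) + H(Y) - H(X,Y) = 0.6931 + 0.6931 - 1.3863 = 0.0000

All forms give I(X;Y) = 0.0000 nats. ✓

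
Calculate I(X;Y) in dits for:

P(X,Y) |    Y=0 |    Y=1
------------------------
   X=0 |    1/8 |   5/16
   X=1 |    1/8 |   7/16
0.0011 dits

Mutual information: I(X;Y) = H(X) + H(Y) - H(X,Y)

Marginals:
P(X) = (7/16, 9/16), H(X) = 0.2976 dits
P(Y) = (1/4, 3/4), H(Y) = 0.2442 dits

Joint entropy: H(X,Y) = 0.5407 dits

I(X;Y) = 0.2976 + 0.2442 - 0.5407 = 0.0011 dits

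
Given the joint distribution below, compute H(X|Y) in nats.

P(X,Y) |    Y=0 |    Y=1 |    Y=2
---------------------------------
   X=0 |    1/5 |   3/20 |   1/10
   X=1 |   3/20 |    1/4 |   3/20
0.6719 nats

Using the chain rule: H(X|Y) = H(X,Y) - H(Y)

First, compute H(X,Y) = 1.7524 nats

Marginal P(Y) = (7/20, 2/5, 1/4)
H(Y) = 1.0805 nats

H(X|Y) = H(X,Y) - H(Y) = 1.7524 - 1.0805 = 0.6719 nats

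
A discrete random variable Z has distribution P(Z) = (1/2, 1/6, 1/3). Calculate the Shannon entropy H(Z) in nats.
1.0114 nats

Shannon entropy is H(X) = -Σ p(x) log p(x).

For P = (1/2, 1/6, 1/3):
H = -1/2 × log_e(1/2) -1/6 × log_e(1/6) -1/3 × log_e(1/3)
H = 1.0114 nats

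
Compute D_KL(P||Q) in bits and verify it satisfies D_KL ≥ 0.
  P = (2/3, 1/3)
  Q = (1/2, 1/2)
0.0817 bits

KL divergence satisfies the Gibbs inequality: D_KL(P||Q) ≥ 0 for all distributions P, Q.

D_KL(P||Q) = Σ p(x) log(p(x)/q(x))
Term by term:
  x=0: 2/3 × log_2[(2/3)/(1/2)] = 0.2767
  x=1: 1/3 × log_2[(1/3)/(1/2)] = -0.1950
D_KL(P||Q) = 0.0817 bits

D_KL(P||Q) = 0.0817 ≥ 0 ✓

This non-negativity is a fundamental property: relative entropy cannot be negative because it measures how different Q is from P.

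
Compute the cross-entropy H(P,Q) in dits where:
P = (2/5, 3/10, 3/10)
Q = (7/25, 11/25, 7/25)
0.4940 dits

Cross-entropy: H(P,Q) = -Σ p(x) log q(x)

Alternatively: H(P,Q) = H(P) + D_KL(P||Q)
H(P) = 0.4729 dits
D_KL(P||Q) = 0.0211 dits

H(P,Q) = 0.4729 + 0.0211 = 0.4940 dits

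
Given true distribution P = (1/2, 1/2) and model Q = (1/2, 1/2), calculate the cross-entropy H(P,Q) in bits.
1.0000 bits

Cross-entropy: H(P,Q) = -Σ p(x) log q(x)

Alternatively: H(P,Q) = H(P) + D_KL(P||Q)
H(P) = 1.0000 bits
D_KL(P||Q) = 0.0000 bits

H(P,Q) = 1.0000 + 0.0000 = 1.0000 bits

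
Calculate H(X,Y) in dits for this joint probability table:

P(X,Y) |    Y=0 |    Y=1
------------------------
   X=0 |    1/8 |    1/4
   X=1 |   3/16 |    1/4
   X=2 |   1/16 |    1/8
0.7384 dits

Joint entropy is H(X,Y) = -Σ_{x,y} p(x,y) log p(x,y).

Summing over all non-zero entries:
H(X,Y) = -[1/8·log_10(1/8) + 1/4·log_10(1/4) + 3/16·log_10(3/16) + 1/4·log_10(1/4) + 1/16·log_10(1/16) + 1/8·log_10(1/8)]
H(X,Y) = 0.7384 dits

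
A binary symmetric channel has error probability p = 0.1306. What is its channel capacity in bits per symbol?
0.4409 bits

For a binary symmetric channel (BSC) with error probability p:
Capacity C = 1 - H(p) bits per symbol

where H(p) = -p log₂(p) - (1-p) log₂(1-p) is the binary entropy function.

H(0.1306) = 0.5591 bits
C = 1 - 0.5591 = 0.4409 bits per symbol

This means we can reliably transmit up to 0.4409 bits of information per channel use.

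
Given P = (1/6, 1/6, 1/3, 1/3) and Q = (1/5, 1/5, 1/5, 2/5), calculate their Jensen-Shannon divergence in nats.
0.0115 nats

Jensen-Shannon divergence is:
JSD(P||Q) = 0.5 × D_KL(P||M) + 0.5 × D_KL(Q||M)
where M = 0.5 × (P + Q) is the mixture distribution.

M = 0.5 × (1/6, 1/6, 1/3, 1/3) + 0.5 × (1/5, 1/5, 1/5, 2/5) = (0.183333, 0.183333, 4/15, 11/30)

D_KL(P||M) = 0.0108 nats
D_KL(Q||M) = 0.0121 nats

JSD(P||Q) = 0.5 × 0.0108 + 0.5 × 0.0121 = 0.0115 nats

Unlike KL divergence, JSD is symmetric and bounded: 0 ≤ JSD ≤ log(2).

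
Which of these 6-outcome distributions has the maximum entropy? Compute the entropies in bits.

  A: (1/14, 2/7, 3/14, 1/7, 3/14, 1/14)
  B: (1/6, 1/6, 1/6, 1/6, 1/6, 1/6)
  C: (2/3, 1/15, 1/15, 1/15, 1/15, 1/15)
B

For a discrete distribution over n outcomes, entropy is maximized by the uniform distribution.

Computing entropies:
H(A) = 2.4138 bits
H(B) = 2.5850 bits
H(C) = 1.6923 bits

The uniform distribution (where all probabilities equal 1/6) achieves the maximum entropy of log_2(6) = 2.5850 bits.

Distribution B has the highest entropy.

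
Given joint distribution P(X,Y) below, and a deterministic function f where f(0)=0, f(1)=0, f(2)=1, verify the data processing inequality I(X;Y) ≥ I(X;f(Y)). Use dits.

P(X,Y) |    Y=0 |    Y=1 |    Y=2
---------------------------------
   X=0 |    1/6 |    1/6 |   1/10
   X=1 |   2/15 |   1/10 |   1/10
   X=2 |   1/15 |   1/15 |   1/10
I(X;Y) = 0.0067, I(X;f(Y)) = 0.0060, inequality holds: 0.0067 ≥ 0.0060

Data Processing Inequality: For any Markov chain X → Y → Z, we have I(X;Y) ≥ I(X;Z).

Here Z = f(Y) is a deterministic function of Y, forming X → Y → Z.

Original I(X;Y) = 0.0067 dits

After applying f:
P(X,Z) where Z=f(Y):
- P(X,Z=0) = P(X,Y=0) + P(X,Y=1)
- P(X,Z=1) = P(X,Y=2)

I(X;Z) = I(X;f(Y)) = 0.0060 dits

Verification: 0.0067 ≥ 0.0060 ✓

Information cannot be created by processing; the function f can only lose information about X.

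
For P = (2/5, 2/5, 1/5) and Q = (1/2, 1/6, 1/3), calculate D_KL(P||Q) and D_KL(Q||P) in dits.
D_KL(P||Q) = 0.0690, D_KL(Q||P) = 0.0590

KL divergence is not symmetric: D_KL(P||Q) ≠ D_KL(Q||P) in general.

D_KL(P||Q) = 0.0690 dits
D_KL(Q||P) = 0.0590 dits

No, they are not equal!

This asymmetry is why KL divergence is not a true distance metric.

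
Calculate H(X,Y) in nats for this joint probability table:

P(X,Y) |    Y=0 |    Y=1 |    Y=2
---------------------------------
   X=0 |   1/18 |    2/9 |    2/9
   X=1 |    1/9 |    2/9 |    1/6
1.7061 nats

Joint entropy is H(X,Y) = -Σ_{x,y} p(x,y) log p(x,y).

Summing over all non-zero entries:
H(X,Y) = -[1/18·log_e(1/18) + 2/9·log_e(2/9) + 2/9·log_e(2/9) + 1/9·log_e(1/9) + 2/9·log_e(2/9) + 1/6·log_e(1/6)]
H(X,Y) = 1.7061 nats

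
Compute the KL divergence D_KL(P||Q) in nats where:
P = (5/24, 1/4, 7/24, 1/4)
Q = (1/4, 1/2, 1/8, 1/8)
0.2091 nats

KL divergence: D_KL(P||Q) = Σ p(x) log(p(x)/q(x))

Computing term by term:
  x=0: 5/24 × log_e[(5/24)/(1/4)] = 5/24 × -0.1823 = -0.0380
  x=1: 1/4 × log_e[(1/4)/(1/2)] = 1/4 × -0.6931 = -0.1733
  x=2: 7/24 × log_e[(7/24)/(1/8)] = 7/24 × 0.8473 = 0.2471
  x=3: 1/4 × log_e[(1/4)/(1/8)] = 1/4 × 0.6931 = 0.1733

D_KL(P||Q) = 0.2091 nats

Note: KL divergence is always non-negative and equals 0 iff P = Q.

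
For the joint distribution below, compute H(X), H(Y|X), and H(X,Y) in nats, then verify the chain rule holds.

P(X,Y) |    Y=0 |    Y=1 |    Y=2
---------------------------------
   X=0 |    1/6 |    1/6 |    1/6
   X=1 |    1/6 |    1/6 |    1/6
H(X,Y) = 1.7918, H(X) = 0.6931, H(Y|X) = 1.0986 (all in nats)

Chain rule: H(X,Y) = H(X) + H(Y|X)

Left side — joint entropy directly:
H(X,Y) = -Σ p(x,y) log p(x,y) = 1.7918 nats

Right side — compute H(Y|X) from the conditional distributions:
P(X) = (1/2, 1/2), so H(X) = 0.6931 nats
H(Y|X) = Σ_x P(X=x) · H(Y|X=x):
  P(Y|X=0) = (1/3, 1/3, 1/3), H(Y|X=0) = 1.0986, weight P(X=0) = 1/2
  P(Y|X=1) = (1/3, 1/3, 1/3), H(Y|X=1) = 1.0986, weight P(X=1) = 1/2
H(Y|X) = 1.0986 nats

H(X) + H(Y|X) = 0.6931 + 1.0986 = 1.7918 nats

Both sides equal 1.7918 nats. ✓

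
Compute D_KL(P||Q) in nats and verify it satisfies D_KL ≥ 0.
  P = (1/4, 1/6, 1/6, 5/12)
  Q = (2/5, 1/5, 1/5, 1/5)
0.1275 nats

KL divergence satisfies the Gibbs inequality: D_KL(P||Q) ≥ 0 for all distributions P, Q.

D_KL(P||Q) = Σ p(x) log(p(x)/q(x))
Term by term:
  x=0: 1/4 × log_e[(1/4)/(2/5)] = -0.1175
  x=1: 1/6 × log_e[(1/6)/(1/5)] = -0.0304
  x=2: 1/6 × log_e[(1/6)/(1/5)] = -0.0304
  x=3: 5/12 × log_e[(5/12)/(1/5)] = 0.3058
D_KL(P||Q) = 0.1275 nats

D_KL(P||Q) = 0.1275 ≥ 0 ✓

This non-negativity is a fundamental property: relative entropy cannot be negative because it measures how different Q is from P.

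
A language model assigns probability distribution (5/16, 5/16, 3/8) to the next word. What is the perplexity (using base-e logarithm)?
2.9885

Perplexity is e^H (or exp(H) for natural log).

First, H = -Σ p log p = 1.0948 nats
Perplexity = e^1.0948 = 2.9885

Interpretation: The model's uncertainty is equivalent to choosing uniformly among 3.0 options.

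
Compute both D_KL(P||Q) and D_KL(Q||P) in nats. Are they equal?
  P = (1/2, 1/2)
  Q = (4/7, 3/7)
D_KL(P||Q) = 0.0103, D_KL(Q||P) = 0.0102

KL divergence is not symmetric: D_KL(P||Q) ≠ D_KL(Q||P) in general.

D_KL(P||Q) = 0.0103 nats
D_KL(Q||P) = 0.0102 nats

No, they are not equal!

This asymmetry is why KL divergence is not a true distance metric.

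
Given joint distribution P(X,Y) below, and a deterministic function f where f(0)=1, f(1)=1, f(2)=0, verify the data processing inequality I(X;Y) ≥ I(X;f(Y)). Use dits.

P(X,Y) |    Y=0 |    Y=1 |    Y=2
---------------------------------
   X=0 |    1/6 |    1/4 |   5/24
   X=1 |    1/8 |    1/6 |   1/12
I(X;Y) = 0.0032, I(X;f(Y)) = 0.0031, inequality holds: 0.0032 ≥ 0.0031

Data Processing Inequality: For any Markov chain X → Y → Z, we have I(X;Y) ≥ I(X;Z).

Here Z = f(Y) is a deterministic function of Y, forming X → Y → Z.

Original I(X;Y) = 0.0032 dits

After applying f:
P(X,Z) where Z=f(Y):
- P(X,Z=0) = P(X,Y=2)
- P(X,Z=1) = P(X,Y=0) + P(X,Y=1)

I(X;Z) = I(X;f(Y)) = 0.0031 dits

Verification: 0.0032 ≥ 0.0031 ✓

Information cannot be created by processing; the function f can only lose information about X.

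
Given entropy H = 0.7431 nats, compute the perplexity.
2.1024

Perplexity is e^H (or exp(H) for natural log).

H = 0.7431 nats
Perplexity = e^0.7431 = 2.1024

Interpretation: The model's uncertainty is equivalent to choosing uniformly among 2.1 options.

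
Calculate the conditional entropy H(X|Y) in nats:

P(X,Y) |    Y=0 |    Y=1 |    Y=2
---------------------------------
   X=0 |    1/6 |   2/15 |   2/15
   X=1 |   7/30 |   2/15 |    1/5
0.6809 nats

Using the chain rule: H(X|Y) = H(X,Y) - H(Y)

First, compute H(X,Y) = 1.7660 nats

Marginal P(Y) = (2/5, 4/15, 1/3)
H(Y) = 1.0852 nats

H(X|Y) = H(X,Y) - H(Y) = 1.7660 - 1.0852 = 0.6809 nats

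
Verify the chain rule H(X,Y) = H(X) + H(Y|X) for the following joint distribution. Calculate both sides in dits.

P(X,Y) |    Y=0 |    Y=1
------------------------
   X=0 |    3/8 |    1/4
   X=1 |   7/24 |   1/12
H(X,Y) = 0.5563, H(X) = 0.2873, H(Y|X) = 0.2689 (all in dits)

Chain rule: H(X,Y) = H(X) + H(Y|X)

Left side — joint entropy directly:
H(X,Y) = -Σ p(x,y) log p(x,y) = 0.5563 dits

Right side — compute H(Y|X) from the conditional distributions:
P(X) = (5/8, 3/8), so H(X) = 0.2873 dits
H(Y|X) = Σ_x P(X=x) · H(Y|X=x):
  P(Y|X=0) = (3/5, 2/5), H(Y|X=0) = 0.2923, weight P(X=0) = 5/8
  P(Y|X=1) = (7/9, 2/9), H(Y|X=1) = 0.2300, weight P(X=1) = 3/8
H(Y|X) = 0.2689 dits

H(X) + H(Y|X) = 0.2873 + 0.2689 = 0.5563 dits

Both sides equal 0.5563 dits. ✓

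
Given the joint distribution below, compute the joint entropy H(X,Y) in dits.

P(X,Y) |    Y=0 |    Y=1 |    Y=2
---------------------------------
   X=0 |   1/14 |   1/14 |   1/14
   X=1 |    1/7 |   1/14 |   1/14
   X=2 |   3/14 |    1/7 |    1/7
0.9149 dits

Joint entropy is H(X,Y) = -Σ_{x,y} p(x,y) log p(x,y).

Summing over all non-zero entries:
H(X,Y) = -[1/14·log_10(1/14) + 1/14·log_10(1/14) + 1/14·log_10(1/14) + 1/7·log_10(1/7) + 1/14·log_10(1/14) + 1/14·log_10(1/14) + 3/14·log_10(3/14) + 1/7·log_10(1/7) + 1/7·log_10(1/7)]
H(X,Y) = 0.9149 dits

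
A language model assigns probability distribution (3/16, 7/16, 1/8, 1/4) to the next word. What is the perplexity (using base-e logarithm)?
3.6040

Perplexity is e^H (or exp(H) for natural log).

First, H = -Σ p log p = 1.2820 nats
Perplexity = e^1.2820 = 3.6040

Interpretation: The model's uncertainty is equivalent to choosing uniformly among 3.6 options.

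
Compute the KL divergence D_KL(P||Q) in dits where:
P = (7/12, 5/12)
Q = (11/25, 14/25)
0.0179 dits

KL divergence: D_KL(P||Q) = Σ p(x) log(p(x)/q(x))

Computing term by term:
  x=0: 7/12 × log_10[(7/12)/(11/25)] = 7/12 × 0.1225 = 0.0714
  x=1: 5/12 × log_10[(5/12)/(14/25)] = 5/12 × -0.1284 = -0.0535

D_KL(P||Q) = 0.0179 dits

Note: KL divergence is always non-negative and equals 0 iff P = Q.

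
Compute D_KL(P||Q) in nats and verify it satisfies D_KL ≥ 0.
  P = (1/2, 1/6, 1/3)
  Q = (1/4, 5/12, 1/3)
0.1939 nats

KL divergence satisfies the Gibbs inequality: D_KL(P||Q) ≥ 0 for all distributions P, Q.

D_KL(P||Q) = Σ p(x) log(p(x)/q(x))
Term by term:
  x=0: 1/2 × log_e[(1/2)/(1/4)] = 0.3466
  x=1: 1/6 × log_e[(1/6)/(5/12)] = -0.1527
  x=2: 1/3 × log_e[(1/3)/(1/3)] = 0.0000
D_KL(P||Q) = 0.1939 nats

D_KL(P||Q) = 0.1939 ≥ 0 ✓

This non-negativity is a fundamental property: relative entropy cannot be negative because it measures how different Q is from P.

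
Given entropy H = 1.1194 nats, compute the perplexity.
3.0630

Perplexity is e^H (or exp(H) for natural log).

H = 1.1194 nats
Perplexity = e^1.1194 = 3.0630

Interpretation: The model's uncertainty is equivalent to choosing uniformly among 3.1 options.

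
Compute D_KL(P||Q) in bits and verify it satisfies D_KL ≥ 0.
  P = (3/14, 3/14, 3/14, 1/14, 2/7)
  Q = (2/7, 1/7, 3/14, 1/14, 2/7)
0.0364 bits

KL divergence satisfies the Gibbs inequality: D_KL(P||Q) ≥ 0 for all distributions P, Q.

D_KL(P||Q) = Σ p(x) log(p(x)/q(x))
Term by term:
  x=0: 3/14 × log_2[(3/14)/(2/7)] = -0.0889
  x=1: 3/14 × log_2[(3/14)/(1/7)] = 0.1253
  x=2: 3/14 × log_2[(3/14)/(3/14)] = 0.0000
  x=3: 1/14 × log_2[(1/14)/(1/14)] = 0.0000
  x=4: 2/7 × log_2[(2/7)/(2/7)] = 0.0000
D_KL(P||Q) = 0.0364 bits

D_KL(P||Q) = 0.0364 ≥ 0 ✓

This non-negativity is a fundamental property: relative entropy cannot be negative because it measures how different Q is from P.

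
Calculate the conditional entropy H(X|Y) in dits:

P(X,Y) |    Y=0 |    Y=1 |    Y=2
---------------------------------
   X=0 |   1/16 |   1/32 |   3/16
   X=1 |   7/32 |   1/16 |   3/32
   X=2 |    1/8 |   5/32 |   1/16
0.4199 dits

Using the chain rule: H(X|Y) = H(X,Y) - H(Y)

First, compute H(X,Y) = 0.8887 dits

Marginal P(Y) = (13/32, 1/4, 11/32)
H(Y) = 0.4689 dits

H(X|Y) = H(X,Y) - H(Y) = 0.8887 - 0.4689 = 0.4199 dits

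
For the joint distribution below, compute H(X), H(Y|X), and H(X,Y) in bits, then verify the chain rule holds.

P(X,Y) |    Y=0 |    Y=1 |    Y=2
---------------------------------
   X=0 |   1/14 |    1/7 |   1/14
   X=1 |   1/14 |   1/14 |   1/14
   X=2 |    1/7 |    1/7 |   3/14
H(X,Y) = 3.0391, H(X) = 1.4926, H(Y|X) = 1.5465 (all in bits)

Chain rule: H(X,Y) = H(X) + H(Y|X)

Left side — joint entropy directly:
H(X,Y) = -Σ p(x,y) log p(x,y) = 3.0391 bits

Right side — compute H(Y|X) from the conditional distributions:
P(X) = (2/7, 3/14, 1/2), so H(X) = 1.4926 bits
H(Y|X) = Σ_x P(X=x) · H(Y|X=x):
  P(Y|X=0) = (1/4, 1/2, 1/4), H(Y|X=0) = 1.5000, weight P(X=0) = 2/7
  P(Y|X=1) = (1/3, 1/3, 1/3), H(Y|X=1) = 1.5850, weight P(X=1) = 3/14
  P(Y|X=2) = (2/7, 2/7, 3/7), H(Y|X=2) = 1.5567, weight P(X=2) = 1/2
H(Y|X) = 1.5465 bits

H(X) + H(Y|X) = 1.4926 + 1.5465 = 3.0391 bits

Both sides equal 3.0391 bits. ✓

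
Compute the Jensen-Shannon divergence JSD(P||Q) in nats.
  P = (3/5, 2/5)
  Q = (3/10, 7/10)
0.0462 nats

Jensen-Shannon divergence is:
JSD(P||Q) = 0.5 × D_KL(P||M) + 0.5 × D_KL(Q||M)
where M = 0.5 × (P + Q) is the mixture distribution.

M = 0.5 × (3/5, 2/5) + 0.5 × (3/10, 7/10) = (9/20, 11/20)

D_KL(P||M) = 0.0452 nats
D_KL(Q||M) = 0.0472 nats

JSD(P||Q) = 0.5 × 0.0452 + 0.5 × 0.0472 = 0.0462 nats

Unlike KL divergence, JSD is symmetric and bounded: 0 ≤ JSD ≤ log(2).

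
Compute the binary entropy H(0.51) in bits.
0.9997 bits

The binary entropy function is:
H(p) = -p log(p) - (1-p) log(1-p)

H(0.51) = -0.51 × log_2(0.51) - 0.49 × log_2(0.49)
H(0.51) = 0.9997 bits

Note: Binary entropy is maximized at p=0.5 (H=1 bit) and minimized at p=0 or p=1 (H=0).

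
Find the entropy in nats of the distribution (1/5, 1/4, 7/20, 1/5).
1.3578 nats

Shannon entropy is H(X) = -Σ p(x) log p(x).

For P = (1/5, 1/4, 7/20, 1/5):
H = -1/5 × log_e(1/5) -1/4 × log_e(1/4) -7/20 × log_e(7/20) -1/5 × log_e(1/5)
H = 1.3578 nats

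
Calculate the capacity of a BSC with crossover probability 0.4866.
0.0005 bits

For a binary symmetric channel (BSC) with error probability p:
Capacity C = 1 - H(p) bits per symbol

where H(p) = -p log₂(p) - (1-p) log₂(1-p) is the binary entropy function.

H(0.4866) = 0.9995 bits
C = 1 - 0.9995 = 0.0005 bits per symbol

This means we can reliably transmit up to 0.0005 bits of information per channel use.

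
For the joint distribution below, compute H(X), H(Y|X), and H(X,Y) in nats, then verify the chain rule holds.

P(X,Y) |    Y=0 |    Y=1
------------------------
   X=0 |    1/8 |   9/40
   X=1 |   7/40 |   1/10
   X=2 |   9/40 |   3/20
H(X,Y) = 1.7510, H(X) = 1.0903, H(Y|X) = 0.6608 (all in nats)

Chain rule: H(X,Y) = H(X) + H(Y|X)

Left side — joint entropy directly:
H(X,Y) = -Σ p(x,y) log p(x,y) = 1.7510 nats

Right side — compute H(Y|X) from the conditional distributions:
P(X) = (7/20, 11/40, 3/8), so H(X) = 1.0903 nats
H(Y|X) = Σ_x P(X=x) · H(Y|X=x):
  P(Y|X=0) = (5/14, 9/14), H(Y|X=0) = 0.6518, weight P(X=0) = 7/20
  P(Y|X=1) = (7/11, 4/11), H(Y|X=1) = 0.6555, weight P(X=1) = 11/40
  P(Y|X=2) = (3/5, 2/5), H(Y|X=2) = 0.6730, weight P(X=2) = 3/8
H(Y|X) = 0.6608 nats

H(X) + H(Y|X) = 1.0903 + 0.6608 = 1.7510 nats

Both sides equal 1.7510 nats. ✓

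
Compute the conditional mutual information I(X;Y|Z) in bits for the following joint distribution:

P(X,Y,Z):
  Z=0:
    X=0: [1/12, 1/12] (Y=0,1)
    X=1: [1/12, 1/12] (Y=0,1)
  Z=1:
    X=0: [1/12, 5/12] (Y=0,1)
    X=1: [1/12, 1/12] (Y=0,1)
0.0492 bits

Conditional mutual information: I(X;Y|Z) = H(X|Z) + H(Y|Z) - H(X,Y|Z)

H(Z) = 0.9183
H(X,Z) = 1.7925 → H(X|Z) = 0.8742
H(Y,Z) = 1.7925 → H(Y|Z) = 0.8742
H(X,Y,Z) = 2.6175 → H(X,Y|Z) = 1.6992

I(X;Y|Z) = 0.8742 + 0.8742 - 1.6992 = 0.0492 bits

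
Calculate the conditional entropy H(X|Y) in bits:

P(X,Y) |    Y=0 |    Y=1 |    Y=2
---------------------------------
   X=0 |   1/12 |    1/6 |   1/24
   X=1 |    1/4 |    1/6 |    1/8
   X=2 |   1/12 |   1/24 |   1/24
1.3789 bits

Using the chain rule: H(X|Y) = H(X,Y) - H(Y)

First, compute H(X,Y) = 2.9073 bits

Marginal P(Y) = (5/12, 3/8, 5/24)
H(Y) = 1.5284 bits

H(X|Y) = H(X,Y) - H(Y) = 2.9073 - 1.5284 = 1.3789 bits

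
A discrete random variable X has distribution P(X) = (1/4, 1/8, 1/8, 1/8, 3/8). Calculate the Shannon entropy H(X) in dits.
0.6489 dits

Shannon entropy is H(X) = -Σ p(x) log p(x).

For P = (1/4, 1/8, 1/8, 1/8, 3/8):
H = -1/4 × log_10(1/4) -1/8 × log_10(1/8) -1/8 × log_10(1/8) -1/8 × log_10(1/8) -3/8 × log_10(3/8)
H = 0.6489 dits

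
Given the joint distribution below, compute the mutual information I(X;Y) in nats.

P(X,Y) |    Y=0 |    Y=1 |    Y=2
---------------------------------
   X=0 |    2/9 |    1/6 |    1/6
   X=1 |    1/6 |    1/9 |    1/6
0.0034 nats

Mutual information: I(X;Y) = H(X) + H(Y) - H(X,Y)

Marginals:
P(X) = (5/9, 4/9), H(X) = 0.6870 nats
P(Y) = (7/18, 5/18, 1/3), H(Y) = 1.0893 nats

Joint entropy: H(X,Y) = 1.7729 nats

I(X;Y) = 0.6870 + 1.0893 - 1.7729 = 0.0034 nats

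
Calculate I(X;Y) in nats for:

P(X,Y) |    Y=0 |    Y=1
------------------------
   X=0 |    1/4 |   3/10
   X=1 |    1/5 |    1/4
0.0001 nats

Mutual information: I(X;Y) = H(X) + H(Y) - H(X,Y)

Marginals:
P(X) = (11/20, 9/20), H(X) = 0.6881 nats
P(Y) = (9/20, 11/20), H(Y) = 0.6881 nats

Joint entropy: H(X,Y) = 1.3762 nats

I(X;Y) = 0.6881 + 0.6881 - 1.3762 = 0.0001 nats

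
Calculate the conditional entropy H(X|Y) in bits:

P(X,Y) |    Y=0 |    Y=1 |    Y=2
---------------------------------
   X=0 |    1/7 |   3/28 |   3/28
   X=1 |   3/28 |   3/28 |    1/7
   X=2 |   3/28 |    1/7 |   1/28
1.5237 bits

Using the chain rule: H(X|Y) = H(X,Y) - H(Y)

First, compute H(X,Y) = 3.1011 bits

Marginal P(Y) = (5/14, 5/14, 2/7)
H(Y) = 1.5774 bits

H(X|Y) = H(X,Y) - H(Y) = 3.1011 - 1.5774 = 1.5237 bits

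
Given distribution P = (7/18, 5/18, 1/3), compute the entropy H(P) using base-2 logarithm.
1.5715 bits

Shannon entropy is H(X) = -Σ p(x) log p(x).

For P = (7/18, 5/18, 1/3):
H = -7/18 × log_2(7/18) -5/18 × log_2(5/18) -1/3 × log_2(1/3)
H = 1.5715 bits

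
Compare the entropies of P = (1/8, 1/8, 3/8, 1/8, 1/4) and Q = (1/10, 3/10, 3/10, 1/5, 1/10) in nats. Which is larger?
Q

Computing entropies in nats:
H(P) = 1.4942
H(Q) = 1.5048

Distribution Q has higher entropy.

Intuition: The distribution closer to uniform (more spread out) has higher entropy.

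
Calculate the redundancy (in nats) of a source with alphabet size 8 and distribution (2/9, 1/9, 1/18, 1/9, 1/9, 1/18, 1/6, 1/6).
0.0944 nats

Redundancy measures how far a source is from maximum entropy:
R = H_max - H(X)

Maximum entropy for 8 symbols: H_max = log_e(8) = 2.0794 nats
Actual entropy: H(X) = 1.9851 nats
Redundancy: R = 2.0794 - 1.9851 = 0.0944 nats

This redundancy represents potential for compression: the source could be compressed by 0.0944 nats per symbol.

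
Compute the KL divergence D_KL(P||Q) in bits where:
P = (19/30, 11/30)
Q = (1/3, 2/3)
0.2702 bits

KL divergence: D_KL(P||Q) = Σ p(x) log(p(x)/q(x))

Computing term by term:
  x=0: 19/30 × log_2[(19/30)/(1/3)] = 19/30 × 0.9260 = 0.5865
  x=1: 11/30 × log_2[(11/30)/(2/3)] = 11/30 × -0.8625 = -0.3162

D_KL(P||Q) = 0.2702 bits

Note: KL divergence is always non-negative and equals 0 iff P = Q.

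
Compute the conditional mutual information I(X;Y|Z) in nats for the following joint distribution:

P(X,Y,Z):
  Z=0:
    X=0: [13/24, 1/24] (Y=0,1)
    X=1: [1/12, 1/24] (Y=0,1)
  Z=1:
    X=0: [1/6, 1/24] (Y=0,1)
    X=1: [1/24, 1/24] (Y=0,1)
0.0394 nats

Conditional mutual information: I(X;Y|Z) = H(X|Z) + H(Y|Z) - H(X,Y|Z)

H(Z) = 0.6036
H(X,Z) = 1.1082 → H(X|Z) = 0.5046
H(Y,Z) = 1.0347 → H(Y|Z) = 0.4311
H(X,Y,Z) = 1.4999 → H(X,Y|Z) = 0.8963

I(X;Y|Z) = 0.5046 + 0.4311 - 0.8963 = 0.0394 nats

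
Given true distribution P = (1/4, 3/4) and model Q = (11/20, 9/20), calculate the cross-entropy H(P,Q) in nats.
0.7483 nats

Cross-entropy: H(P,Q) = -Σ p(x) log q(x)

Alternatively: H(P,Q) = H(P) + D_KL(P||Q)
H(P) = 0.5623 nats
D_KL(P||Q) = 0.1860 nats

H(P,Q) = 0.5623 + 0.1860 = 0.7483 nats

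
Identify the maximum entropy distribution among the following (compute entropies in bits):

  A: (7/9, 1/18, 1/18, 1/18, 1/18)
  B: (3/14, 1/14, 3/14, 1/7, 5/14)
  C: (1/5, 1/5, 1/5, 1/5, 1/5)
C

For a discrete distribution over n outcomes, entropy is maximized by the uniform distribution.

Computing entropies:
H(A) = 1.2086 bits
H(B) = 2.1560 bits
H(C) = 2.3219 bits

The uniform distribution (where all probabilities equal 1/5) achieves the maximum entropy of log_2(5) = 2.3219 bits.

Distribution C has the highest entropy.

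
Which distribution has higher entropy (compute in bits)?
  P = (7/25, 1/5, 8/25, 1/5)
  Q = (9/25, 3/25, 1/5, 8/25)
P

Computing entropies in bits:
H(P) = 1.9690
H(Q) = 1.8881

Distribution P has higher entropy.

Intuition: The distribution closer to uniform (more spread out) has higher entropy.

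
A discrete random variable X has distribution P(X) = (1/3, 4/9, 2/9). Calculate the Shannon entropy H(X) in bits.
1.5305 bits

Shannon entropy is H(X) = -Σ p(x) log p(x).

For P = (1/3, 4/9, 2/9):
H = -1/3 × log_2(1/3) -4/9 × log_2(4/9) -2/9 × log_2(2/9)
H = 1.5305 bits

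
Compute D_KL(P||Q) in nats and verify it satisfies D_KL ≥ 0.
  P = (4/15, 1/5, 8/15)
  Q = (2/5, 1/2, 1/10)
0.6014 nats

KL divergence satisfies the Gibbs inequality: D_KL(P||Q) ≥ 0 for all distributions P, Q.

D_KL(P||Q) = Σ p(x) log(p(x)/q(x))
Term by term:
  x=0: 4/15 × log_e[(4/15)/(2/5)] = -0.1081
  x=1: 1/5 × log_e[(1/5)/(1/2)] = -0.1833
  x=2: 8/15 × log_e[(8/15)/(1/10)] = 0.8928
D_KL(P||Q) = 0.6014 nats

D_KL(P||Q) = 0.6014 ≥ 0 ✓

This non-negativity is a fundamental property: relative entropy cannot be negative because it measures how different Q is from P.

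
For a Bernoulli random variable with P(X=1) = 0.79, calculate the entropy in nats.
0.5140 nats

The binary entropy function is:
H(p) = -p log(p) - (1-p) log(1-p)

H(0.79) = -0.79 × log_e(0.79) - 0.21 × log_e(0.21)
H(0.79) = 0.5140 nats

Note: Binary entropy is maximized at p=0.5 (H=1 bit) and minimized at p=0 or p=1 (H=0).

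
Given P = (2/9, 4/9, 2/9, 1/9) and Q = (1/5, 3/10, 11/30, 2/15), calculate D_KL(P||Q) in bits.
0.0960 bits

KL divergence: D_KL(P||Q) = Σ p(x) log(p(x)/q(x))

Computing term by term:
  x=0: 2/9 × log_2[(2/9)/(1/5)] = 2/9 × 0.1520 = 0.0338
  x=1: 4/9 × log_2[(4/9)/(3/10)] = 4/9 × 0.5670 = 0.2520
  x=2: 2/9 × log_2[(2/9)/(11/30)] = 2/9 × -0.7225 = -0.1605
  x=3: 1/9 × log_2[(1/9)/(2/15)] = 1/9 × -0.2630 = -0.0292

D_KL(P||Q) = 0.0960 bits

Note: KL divergence is always non-negative and equals 0 iff P = Q.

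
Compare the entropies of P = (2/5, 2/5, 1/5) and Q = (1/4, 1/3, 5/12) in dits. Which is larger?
Q

Computing entropies in dits:
H(P) = 0.4581
H(Q) = 0.4680

Distribution Q has higher entropy.

Intuition: The distribution closer to uniform (more spread out) has higher entropy.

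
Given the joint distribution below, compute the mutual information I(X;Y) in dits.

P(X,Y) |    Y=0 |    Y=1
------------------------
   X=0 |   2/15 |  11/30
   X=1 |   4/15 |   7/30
0.0163 dits

Mutual information: I(X;Y) = H(X) + H(Y) - H(X,Y)

Marginals:
P(X) = (1/2, 1/2), H(X) = 0.3010 dits
P(Y) = (2/5, 3/5), H(Y) = 0.2923 dits

Joint entropy: H(X,Y) = 0.5770 dits

I(X;Y) = 0.3010 + 0.2923 - 0.5770 = 0.0163 dits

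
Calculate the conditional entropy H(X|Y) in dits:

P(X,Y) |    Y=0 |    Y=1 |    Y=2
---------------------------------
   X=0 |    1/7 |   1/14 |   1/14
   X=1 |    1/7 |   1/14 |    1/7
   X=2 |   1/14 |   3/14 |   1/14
0.4400 dits

Using the chain rule: H(X|Y) = H(X,Y) - H(Y)

First, compute H(X,Y) = 0.9149 dits

Marginal P(Y) = (5/14, 5/14, 2/7)
H(Y) = 0.4748 dits

H(X|Y) = H(X,Y) - H(Y) = 0.9149 - 0.4748 = 0.4400 dits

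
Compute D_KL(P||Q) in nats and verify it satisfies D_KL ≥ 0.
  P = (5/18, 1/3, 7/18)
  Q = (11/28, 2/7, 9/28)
0.0292 nats

KL divergence satisfies the Gibbs inequality: D_KL(P||Q) ≥ 0 for all distributions P, Q.

D_KL(P||Q) = Σ p(x) log(p(x)/q(x))
Term by term:
  x=0: 5/18 × log_e[(5/18)/(11/28)] = -0.0963
  x=1: 1/3 × log_e[(1/3)/(2/7)] = 0.0514
  x=2: 7/18 × log_e[(7/18)/(9/28)] = 0.0741
D_KL(P||Q) = 0.0292 nats

D_KL(P||Q) = 0.0292 ≥ 0 ✓

This non-negativity is a fundamental property: relative entropy cannot be negative because it measures how different Q is from P.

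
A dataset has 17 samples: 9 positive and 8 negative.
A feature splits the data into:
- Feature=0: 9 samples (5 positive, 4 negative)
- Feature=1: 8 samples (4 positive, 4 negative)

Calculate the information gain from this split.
0.0022 bits

Information Gain = H(Y) - H(Y|Feature)

Before split:
P(positive) = 9/17 = 0.5294
H(Y) = 0.9975 bits

After split:
Feature=0: H = 0.9911 bits (weight = 9/17)
Feature=1: H = 1.0000 bits (weight = 8/17)
H(Y|Feature) = (9/17)×0.9911 + (8/17)×1.0000 = 0.9953 bits

Information Gain = 0.9975 - 0.9953 = 0.0022 bits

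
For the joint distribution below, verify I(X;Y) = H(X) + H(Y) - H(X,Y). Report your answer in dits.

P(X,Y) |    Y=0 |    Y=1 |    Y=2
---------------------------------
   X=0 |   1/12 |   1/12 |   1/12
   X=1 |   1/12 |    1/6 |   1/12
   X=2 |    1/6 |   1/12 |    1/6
I(X;Y) = 0.0164 dits

Mutual information has multiple equivalent forms:
- I(X;Y) = H(X) - H(X|Y)
- I(X;Y) = H(Y) - H(Y|X)
- I(X;Y) = H(X) + H(Y) - H(X,Y)

Computing all quantities:
H(X) = 0.4680, H(Y) = 0.4771, H(X,Y) = 0.9287
H(X|Y) = 0.4515, H(Y|X) = 0.4607

Verification:
H(X) - H(X|Y) = 0.4680 - 0.4515 = 0.0164
H(Y) - H(Y|X) = 0.4771 - 0.4607 = 0.0164
H(X) + H(Y) - H(X,Y) = 0.4680 + 0.4771 - 0.9287 = 0.0164

All forms give I(X;Y) = 0.0164 dits. ✓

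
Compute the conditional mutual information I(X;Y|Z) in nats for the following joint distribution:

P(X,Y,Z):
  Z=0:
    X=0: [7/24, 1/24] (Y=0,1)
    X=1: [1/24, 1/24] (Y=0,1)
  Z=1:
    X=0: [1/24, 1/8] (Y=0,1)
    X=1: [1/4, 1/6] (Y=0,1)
0.0553 nats

Conditional mutual information: I(X;Y|Z) = H(X|Z) + H(Y|Z) - H(X,Y|Z)

H(Z) = 0.6792
H(X,Z) = 1.2367 → H(X|Z) = 0.5575
H(Y,Z) = 1.2920 → H(Y|Z) = 0.6128
H(X,Y,Z) = 1.7942 → H(X,Y|Z) = 1.1150

I(X;Y|Z) = 0.5575 + 0.6128 - 1.1150 = 0.0553 nats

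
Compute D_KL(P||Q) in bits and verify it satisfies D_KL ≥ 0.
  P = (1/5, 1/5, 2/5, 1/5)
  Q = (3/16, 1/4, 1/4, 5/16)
0.0967 bits

KL divergence satisfies the Gibbs inequality: D_KL(P||Q) ≥ 0 for all distributions P, Q.

D_KL(P||Q) = Σ p(x) log(p(x)/q(x))
Term by term:
  x=0: 1/5 × log_2[(1/5)/(3/16)] = 0.0186
  x=1: 1/5 × log_2[(1/5)/(1/4)] = -0.0644
  x=2: 2/5 × log_2[(2/5)/(1/4)] = 0.2712
  x=3: 1/5 × log_2[(1/5)/(5/16)] = -0.1288
D_KL(P||Q) = 0.0967 bits

D_KL(P||Q) = 0.0967 ≥ 0 ✓

This non-negativity is a fundamental property: relative entropy cannot be negative because it measures how different Q is from P.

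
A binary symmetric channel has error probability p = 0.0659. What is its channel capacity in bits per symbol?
0.6496 bits

For a binary symmetric channel (BSC) with error probability p:
Capacity C = 1 - H(p) bits per symbol

where H(p) = -p log₂(p) - (1-p) log₂(1-p) is the binary entropy function.

H(0.0659) = 0.3504 bits
C = 1 - 0.3504 = 0.6496 bits per symbol

This means we can reliably transmit up to 0.6496 bits of information per channel use.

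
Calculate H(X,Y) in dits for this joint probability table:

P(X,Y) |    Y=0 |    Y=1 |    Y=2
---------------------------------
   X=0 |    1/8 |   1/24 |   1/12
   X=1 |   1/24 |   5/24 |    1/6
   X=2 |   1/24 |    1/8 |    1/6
0.8895 dits

Joint entropy is H(X,Y) = -Σ_{x,y} p(x,y) log p(x,y).

Summing over all non-zero entries:
H(X,Y) = -[1/8·log_10(1/8) + 1/24·log_10(1/24) + 1/12·log_10(1/12) + 1/24·log_10(1/24) + 5/24·log_10(5/24) + 1/6·log_10(1/6) + 1/24·log_10(1/24) + 1/8·log_10(1/8) + 1/6·log_10(1/6)]
H(X,Y) = 0.8895 dits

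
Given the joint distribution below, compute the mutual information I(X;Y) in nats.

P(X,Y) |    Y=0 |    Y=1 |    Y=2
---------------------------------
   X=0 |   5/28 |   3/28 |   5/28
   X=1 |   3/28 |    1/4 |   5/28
0.0359 nats

Mutual information: I(X;Y) = H(X) + H(Y) - H(X,Y)

Marginals:
P(X) = (13/28, 15/28), H(X) = 0.6906 nats
P(Y) = (2/7, 5/14, 5/14), H(Y) = 1.0934 nats

Joint entropy: H(X,Y) = 1.7481 nats

I(X;Y) = 0.6906 + 1.0934 - 1.7481 = 0.0359 nats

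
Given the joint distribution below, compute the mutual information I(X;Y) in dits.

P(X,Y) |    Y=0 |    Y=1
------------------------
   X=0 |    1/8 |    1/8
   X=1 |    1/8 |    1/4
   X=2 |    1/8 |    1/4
0.0047 dits

Mutual information: I(X;Y) = H(X) + H(Y) - H(X,Y)

Marginals:
P(X) = (1/4, 3/8, 3/8), H(X) = 0.4700 dits
P(Y) = (3/8, 5/8), H(Y) = 0.2873 dits

Joint entropy: H(X,Y) = 0.7526 dits

I(X;Y) = 0.4700 + 0.2873 - 0.7526 = 0.0047 dits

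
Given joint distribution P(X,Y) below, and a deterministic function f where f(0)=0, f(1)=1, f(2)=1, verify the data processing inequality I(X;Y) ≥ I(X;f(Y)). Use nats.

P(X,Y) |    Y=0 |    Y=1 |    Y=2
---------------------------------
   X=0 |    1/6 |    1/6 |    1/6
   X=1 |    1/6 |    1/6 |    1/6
I(X;Y) = 0.0000, I(X;f(Y)) = 0.0000, inequality holds: 0.0000 ≥ 0.0000

Data Processing Inequality: For any Markov chain X → Y → Z, we have I(X;Y) ≥ I(X;Z).

Here Z = f(Y) is a deterministic function of Y, forming X → Y → Z.

Original I(X;Y) = 0.0000 nats

After applying f:
P(X,Z) where Z=f(Y):
- P(X,Z=0) = P(X,Y=0)
- P(X,Z=1) = P(X,Y=1) + P(X,Y=2)

I(X;Z) = I(X;f(Y)) = 0.0000 nats

Verification: 0.0000 ≥ 0.0000 ✓

Information cannot be created by processing; the function f can only lose information about X.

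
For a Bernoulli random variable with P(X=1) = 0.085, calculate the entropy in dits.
0.1263 dits

The binary entropy function is:
H(p) = -p log(p) - (1-p) log(1-p)

H(0.085) = -0.085 × log_10(0.085) - 0.915 × log_10(0.915)
H(0.085) = 0.1263 dits

Note: Binary entropy is maximized at p=0.5 (H=1 bit) and minimized at p=0 or p=1 (H=0).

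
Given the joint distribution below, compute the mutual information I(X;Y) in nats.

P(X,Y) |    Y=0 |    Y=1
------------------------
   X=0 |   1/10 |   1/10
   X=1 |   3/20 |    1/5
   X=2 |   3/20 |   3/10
0.0089 nats

Mutual information: I(X;Y) = H(X) + H(Y) - H(X,Y)

Marginals:
P(X) = (1/5, 7/20, 9/20), H(X) = 1.0487 nats
P(Y) = (2/5, 3/5), H(Y) = 0.6730 nats

Joint entropy: H(X,Y) = 1.7127 nats

I(X;Y) = 1.0487 + 0.6730 - 1.7127 = 0.0089 nats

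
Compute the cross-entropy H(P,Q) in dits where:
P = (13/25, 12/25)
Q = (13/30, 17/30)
0.3073 dits

Cross-entropy: H(P,Q) = -Σ p(x) log q(x)

Alternatively: H(P,Q) = H(P) + D_KL(P||Q)
H(P) = 0.3007 dits
D_KL(P||Q) = 0.0066 dits

H(P,Q) = 0.3007 + 0.0066 = 0.3073 dits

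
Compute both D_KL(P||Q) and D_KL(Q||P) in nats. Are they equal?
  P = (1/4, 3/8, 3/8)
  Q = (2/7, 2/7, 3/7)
D_KL(P||Q) = 0.0185, D_KL(Q||P) = 0.0177

KL divergence is not symmetric: D_KL(P||Q) ≠ D_KL(Q||P) in general.

D_KL(P||Q) = 0.0185 nats
D_KL(Q||P) = 0.0177 nats

No, they are not equal!

This asymmetry is why KL divergence is not a true distance metric.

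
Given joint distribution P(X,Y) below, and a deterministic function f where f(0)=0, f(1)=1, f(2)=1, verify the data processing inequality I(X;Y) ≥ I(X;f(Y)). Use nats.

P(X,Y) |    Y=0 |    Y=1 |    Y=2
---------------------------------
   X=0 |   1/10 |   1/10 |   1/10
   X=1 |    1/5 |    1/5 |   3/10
I(X;Y) = 0.0040, I(X;f(Y)) = 0.0011, inequality holds: 0.0040 ≥ 0.0011

Data Processing Inequality: For any Markov chain X → Y → Z, we have I(X;Y) ≥ I(X;Z).

Here Z = f(Y) is a deterministic function of Y, forming X → Y → Z.

Original I(X;Y) = 0.0040 nats

After applying f:
P(X,Z) where Z=f(Y):
- P(X,Z=0) = P(X,Y=0)
- P(X,Z=1) = P(X,Y=1) + P(X,Y=2)

I(X;Z) = I(X;f(Y)) = 0.0011 nats

Verification: 0.0040 ≥ 0.0011 ✓

Information cannot be created by processing; the function f can only lose information about X.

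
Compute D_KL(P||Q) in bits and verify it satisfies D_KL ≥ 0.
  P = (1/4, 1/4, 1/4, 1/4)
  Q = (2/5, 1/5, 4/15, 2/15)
0.1144 bits

KL divergence satisfies the Gibbs inequality: D_KL(P||Q) ≥ 0 for all distributions P, Q.

D_KL(P||Q) = Σ p(x) log(p(x)/q(x))
Term by term:
  x=0: 1/4 × log_2[(1/4)/(2/5)] = -0.1695
  x=1: 1/4 × log_2[(1/4)/(1/5)] = 0.0805
  x=2: 1/4 × log_2[(1/4)/(4/15)] = -0.0233
  x=3: 1/4 × log_2[(1/4)/(2/15)] = 0.2267
D_KL(P||Q) = 0.1144 bits

D_KL(P||Q) = 0.1144 ≥ 0 ✓

This non-negativity is a fundamental property: relative entropy cannot be negative because it measures how different Q is from P.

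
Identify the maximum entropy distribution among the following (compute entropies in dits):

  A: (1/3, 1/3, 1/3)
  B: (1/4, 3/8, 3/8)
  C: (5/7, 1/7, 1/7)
A

For a discrete distribution over n outcomes, entropy is maximized by the uniform distribution.

Computing entropies:
H(A) = 0.4771 dits
H(B) = 0.4700 dits
H(C) = 0.3458 dits

The uniform distribution (where all probabilities equal 1/3) achieves the maximum entropy of log_10(3) = 0.4771 dits.

Distribution A has the highest entropy.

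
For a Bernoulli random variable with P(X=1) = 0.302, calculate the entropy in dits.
0.2660 dits

The binary entropy function is:
H(p) = -p log(p) - (1-p) log(1-p)

H(0.302) = -0.302 × log_10(0.302) - 0.698 × log_10(0.698)
H(0.302) = 0.2660 dits

Note: Binary entropy is maximized at p=0.5 (H=1 bit) and minimized at p=0 or p=1 (H=0).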